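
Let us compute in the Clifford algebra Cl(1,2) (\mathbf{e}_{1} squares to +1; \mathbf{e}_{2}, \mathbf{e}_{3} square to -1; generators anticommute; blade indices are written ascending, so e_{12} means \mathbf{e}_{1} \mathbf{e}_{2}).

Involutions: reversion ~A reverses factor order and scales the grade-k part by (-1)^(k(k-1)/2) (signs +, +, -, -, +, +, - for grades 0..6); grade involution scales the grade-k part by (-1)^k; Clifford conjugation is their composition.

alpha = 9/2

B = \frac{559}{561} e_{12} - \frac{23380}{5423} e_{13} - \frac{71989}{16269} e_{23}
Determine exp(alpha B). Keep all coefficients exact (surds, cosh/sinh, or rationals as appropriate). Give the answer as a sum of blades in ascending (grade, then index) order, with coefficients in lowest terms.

B^2 term by term: the squares give (\frac{559}{561})^2*(e_{12})^2 + (-\frac{23380}{5423})^2*(e_{13})^2 + (-\frac{71989}{16269})^2*(e_{23})^2 = \frac{312481}{314721}*(+1) + \frac{546624400}{29408929}*(+1) + \frac{5182416121}{264680361}*(-1) = 0 (each basis 2-blade squares to minus the product of its generators' squares); cross terms between blades sharing an index anticommute and cancel. So B^2 = 0.
B^2 = 0, hence only two terms survive: exp(alpha B) = 1 + alpha B (parabolic case).
Answer: 1 + \frac{1677}{374} e_{12} - \frac{105210}{5423} e_{13} - \frac{215967}{10846} e_{23}


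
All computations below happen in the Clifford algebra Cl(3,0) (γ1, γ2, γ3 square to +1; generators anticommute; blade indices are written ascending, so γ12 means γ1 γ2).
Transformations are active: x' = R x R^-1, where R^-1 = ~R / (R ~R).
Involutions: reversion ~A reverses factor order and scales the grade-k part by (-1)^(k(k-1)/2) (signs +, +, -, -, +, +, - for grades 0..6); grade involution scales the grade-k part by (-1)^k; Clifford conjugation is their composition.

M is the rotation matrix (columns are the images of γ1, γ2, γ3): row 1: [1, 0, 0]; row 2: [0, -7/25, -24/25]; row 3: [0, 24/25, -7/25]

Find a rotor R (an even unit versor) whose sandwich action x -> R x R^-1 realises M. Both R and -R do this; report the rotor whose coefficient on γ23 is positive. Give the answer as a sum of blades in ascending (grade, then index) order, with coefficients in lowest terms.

Method: write R = a + b12*γ12 + b13*γ13 + b23*γ23 with a^2 + b12^2 + b13^2 + b23^2 = 1 (so R^-1 = ~R). Expanding the columns R e_j ~R gives tr M = 4a^2 - 1 and, from the antisymmetric part, M21 - M12 = -4a*b12, M13 - M31 = 4a*b13, M32 - M23 = -4a*b23.
Here tr M = 11/25, so a^2 = (1 + tr M)/4 = 9/25 and a = ±3/5. Taking a = 3/5: M21 - M12 = 0, M13 - M31 = 0, M32 - M23 = 48/25, giving b12 = 0, b13 = 0, b23 = -4/5, i.e. R = 3/5 - 4/5*γ23.
Its γ23 coefficient is negative, so report the other preimage -R.
Answer: -3/5 + 4/5*γ23. Sheet selection: the two-to-one cover makes ±R indistinguishable at the matrix level (trace 11/25), so uniqueness comes from the required sign on γ23.


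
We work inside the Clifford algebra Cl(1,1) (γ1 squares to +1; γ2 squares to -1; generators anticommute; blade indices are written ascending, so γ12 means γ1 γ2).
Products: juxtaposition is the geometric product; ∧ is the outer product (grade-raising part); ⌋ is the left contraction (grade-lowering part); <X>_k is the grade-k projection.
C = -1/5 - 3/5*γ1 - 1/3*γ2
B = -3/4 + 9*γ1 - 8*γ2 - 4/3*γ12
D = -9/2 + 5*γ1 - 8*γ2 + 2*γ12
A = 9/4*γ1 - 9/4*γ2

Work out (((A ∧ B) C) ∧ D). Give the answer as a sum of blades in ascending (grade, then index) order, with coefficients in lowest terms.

step 1: -27/16*γ1 + 27/16*γ2 + 9/4*γ12
step 2: 63/40 + 87/80*γ1 + 81/80*γ2 + 9/8*γ12
step 3: -567/80 + 477/160*γ1 - 549/32*γ2 - 627/40*γ12
Answer: -567/80 + 477/160*γ1 - 549/32*γ2 - 627/40*γ12


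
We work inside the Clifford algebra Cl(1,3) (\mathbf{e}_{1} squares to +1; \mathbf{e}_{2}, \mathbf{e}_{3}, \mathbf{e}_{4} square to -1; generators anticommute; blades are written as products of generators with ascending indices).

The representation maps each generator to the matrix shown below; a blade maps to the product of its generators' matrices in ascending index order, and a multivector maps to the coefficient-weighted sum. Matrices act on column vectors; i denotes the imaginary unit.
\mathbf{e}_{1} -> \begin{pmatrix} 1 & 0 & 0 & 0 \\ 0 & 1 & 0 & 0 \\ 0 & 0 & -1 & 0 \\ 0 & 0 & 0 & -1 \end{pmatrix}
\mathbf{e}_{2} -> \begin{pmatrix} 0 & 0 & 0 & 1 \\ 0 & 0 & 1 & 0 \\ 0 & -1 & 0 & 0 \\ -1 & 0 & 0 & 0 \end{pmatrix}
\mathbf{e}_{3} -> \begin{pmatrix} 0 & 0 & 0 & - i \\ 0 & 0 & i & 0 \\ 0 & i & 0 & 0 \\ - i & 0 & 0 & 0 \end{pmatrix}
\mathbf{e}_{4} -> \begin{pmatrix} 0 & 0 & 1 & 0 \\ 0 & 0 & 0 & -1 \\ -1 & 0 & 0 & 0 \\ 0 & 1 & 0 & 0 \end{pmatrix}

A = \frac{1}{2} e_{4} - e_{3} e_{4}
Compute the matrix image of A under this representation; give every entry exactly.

Bivector images (products of the table entries): rho(e_{3} e_{4}) = rho(\mathbf{e}_{3})rho(\mathbf{e}_{4}) = \begin{pmatrix} 0 & - i & 0 & 0 \\ - i & 0 & 0 & 0 \\ 0 & 0 & 0 & - i \\ 0 & 0 & - i & 0 \end{pmatrix}.
M = (\frac{1}{2})*rho(e_{4}) + (-1)*rho(e_{3} e_{4}), summed entrywise:
Answer: \begin{pmatrix} 0 & i & \frac{1}{2} & 0 \\ i & 0 & 0 & - \frac{1}{2} \\ - \frac{1}{2} & 0 & 0 & i \\ 0 & \frac{1}{2} & i & 0 \end{pmatrix}


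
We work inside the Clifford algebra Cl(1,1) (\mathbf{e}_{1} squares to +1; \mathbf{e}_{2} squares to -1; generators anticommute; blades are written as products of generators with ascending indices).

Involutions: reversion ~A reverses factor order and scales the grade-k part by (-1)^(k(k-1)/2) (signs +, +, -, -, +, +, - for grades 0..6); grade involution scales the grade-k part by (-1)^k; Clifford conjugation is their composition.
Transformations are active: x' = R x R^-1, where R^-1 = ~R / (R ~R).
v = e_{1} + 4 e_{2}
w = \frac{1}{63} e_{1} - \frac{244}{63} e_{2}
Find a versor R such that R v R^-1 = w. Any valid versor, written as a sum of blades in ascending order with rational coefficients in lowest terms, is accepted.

The midline construction: v and w both square to -15, so reflecting in their sum \frac{64}{63} e_{1} + \frac{8}{63} e_{2} exchanges them.
Answer: \frac{64}{63} e_{1} + \frac{8}{63} e_{2}


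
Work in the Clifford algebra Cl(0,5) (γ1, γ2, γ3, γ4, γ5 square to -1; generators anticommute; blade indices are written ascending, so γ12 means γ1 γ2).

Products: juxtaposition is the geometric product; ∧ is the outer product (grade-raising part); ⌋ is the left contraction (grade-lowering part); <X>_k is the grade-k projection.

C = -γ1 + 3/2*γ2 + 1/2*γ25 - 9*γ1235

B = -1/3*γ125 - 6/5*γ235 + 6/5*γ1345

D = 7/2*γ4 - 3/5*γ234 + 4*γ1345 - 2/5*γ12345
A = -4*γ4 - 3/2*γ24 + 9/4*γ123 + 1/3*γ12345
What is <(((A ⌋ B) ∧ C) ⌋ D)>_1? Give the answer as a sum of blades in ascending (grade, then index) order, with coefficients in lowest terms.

step 1: 24/5*γ135
step 2: 36/5*γ1235
step 3: 72/25*γ4
step 4: 72/25*γ4
Answer: 72/25*γ4


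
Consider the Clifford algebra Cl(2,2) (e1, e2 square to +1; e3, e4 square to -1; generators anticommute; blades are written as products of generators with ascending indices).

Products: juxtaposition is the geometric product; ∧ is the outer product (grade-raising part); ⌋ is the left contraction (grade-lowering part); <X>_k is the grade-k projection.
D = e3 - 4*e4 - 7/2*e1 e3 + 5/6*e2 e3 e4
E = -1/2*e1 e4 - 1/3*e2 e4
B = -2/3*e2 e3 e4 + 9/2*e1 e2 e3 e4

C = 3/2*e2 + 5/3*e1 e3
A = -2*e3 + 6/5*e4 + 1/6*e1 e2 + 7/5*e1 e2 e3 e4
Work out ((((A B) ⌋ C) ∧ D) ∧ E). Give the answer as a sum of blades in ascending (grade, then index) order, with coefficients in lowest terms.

step 1: 63/10 + 14/15*e1 + 4/5*e2 e3 + 4/3*e2 e4 - 3/4*e3 e4 + 27/5*e1 e2 e3 + 9*e1 e2 e4 - 1/9*e1 e3 e4
step 2: 189/20*e2 + 14/9*e3 + 21/2*e1 e3
step 3: 189/20*e2 e3 - 189/5*e2 e4 - 56/9*e3 e4 + 1323/40*e1 e2 e3 - 42*e1 e3 e4
step 4: -189/40*e1 e2 e3 e4
Answer: -189/40*e1 e2 e3 e4


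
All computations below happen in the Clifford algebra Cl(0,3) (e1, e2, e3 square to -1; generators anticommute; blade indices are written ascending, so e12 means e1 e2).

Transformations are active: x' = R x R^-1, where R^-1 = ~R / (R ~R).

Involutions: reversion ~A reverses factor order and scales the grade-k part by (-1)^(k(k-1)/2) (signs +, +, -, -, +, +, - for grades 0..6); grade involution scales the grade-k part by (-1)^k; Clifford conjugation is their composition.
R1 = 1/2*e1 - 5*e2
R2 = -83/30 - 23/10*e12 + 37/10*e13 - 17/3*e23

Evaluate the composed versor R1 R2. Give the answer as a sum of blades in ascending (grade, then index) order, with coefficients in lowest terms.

Distribute over the terms of R1 (each basis-blade product reordered to ascending indices, repeated generators contracted through their squares):
(1/2*e1) R2 = -83/60*e1 + 23/20*e2 - 37/20*e3 - 17/6*e123
(-5*e2) R2 = 23/2*e1 + 83/6*e2 - 85/3*e3 + 37/2*e123
Summing the partial products and collecting blades:
Answer: 607/60*e1 + 899/60*e2 - 1811/60*e3 + 47/3*e123


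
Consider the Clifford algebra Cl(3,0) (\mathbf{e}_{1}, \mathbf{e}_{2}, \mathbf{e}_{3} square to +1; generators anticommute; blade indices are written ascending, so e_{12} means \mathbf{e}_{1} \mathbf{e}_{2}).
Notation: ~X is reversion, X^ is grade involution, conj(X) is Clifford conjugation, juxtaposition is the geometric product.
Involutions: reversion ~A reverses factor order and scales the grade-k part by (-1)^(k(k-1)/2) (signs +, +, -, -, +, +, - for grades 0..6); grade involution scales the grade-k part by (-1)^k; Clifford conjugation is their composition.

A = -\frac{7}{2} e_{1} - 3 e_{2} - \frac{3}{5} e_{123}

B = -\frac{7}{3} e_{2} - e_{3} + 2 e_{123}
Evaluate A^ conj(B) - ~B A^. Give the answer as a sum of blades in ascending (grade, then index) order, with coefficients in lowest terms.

first term: \frac{29}{5} + \frac{263}{30} e_{12} - \frac{39}{10} e_{13} + 10 e_{23}
second term: -\frac{29}{5} + \frac{227}{30} e_{12} + \frac{109}{10} e_{13} - 4 e_{23}
Answer: \frac{58}{5} + \frac{6}{5} e_{12} - \frac{74}{5} e_{13} + 14 e_{23}


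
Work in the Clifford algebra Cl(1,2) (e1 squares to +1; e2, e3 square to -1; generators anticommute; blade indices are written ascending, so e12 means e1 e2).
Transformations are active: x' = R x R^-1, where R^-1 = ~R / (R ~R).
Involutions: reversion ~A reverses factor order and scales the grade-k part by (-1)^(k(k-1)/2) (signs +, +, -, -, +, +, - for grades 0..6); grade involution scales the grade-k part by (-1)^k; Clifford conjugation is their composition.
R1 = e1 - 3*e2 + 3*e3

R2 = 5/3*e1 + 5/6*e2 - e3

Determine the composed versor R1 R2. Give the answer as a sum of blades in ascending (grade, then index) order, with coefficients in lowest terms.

Distribute over the terms of R1 (each basis-blade product reordered to ascending indices, repeated generators contracted through their squares):
(e1) R2 = 5/3 + 5/6*e12 - e13
(-3*e2) R2 = 5/2 + 5*e12 + 3*e23
(3*e3) R2 = 3 - 5*e13 - 5/2*e23
Summing the partial products and collecting blades:
Answer: 43/6 + 35/6*e12 - 6*e13 + 1/2*e23


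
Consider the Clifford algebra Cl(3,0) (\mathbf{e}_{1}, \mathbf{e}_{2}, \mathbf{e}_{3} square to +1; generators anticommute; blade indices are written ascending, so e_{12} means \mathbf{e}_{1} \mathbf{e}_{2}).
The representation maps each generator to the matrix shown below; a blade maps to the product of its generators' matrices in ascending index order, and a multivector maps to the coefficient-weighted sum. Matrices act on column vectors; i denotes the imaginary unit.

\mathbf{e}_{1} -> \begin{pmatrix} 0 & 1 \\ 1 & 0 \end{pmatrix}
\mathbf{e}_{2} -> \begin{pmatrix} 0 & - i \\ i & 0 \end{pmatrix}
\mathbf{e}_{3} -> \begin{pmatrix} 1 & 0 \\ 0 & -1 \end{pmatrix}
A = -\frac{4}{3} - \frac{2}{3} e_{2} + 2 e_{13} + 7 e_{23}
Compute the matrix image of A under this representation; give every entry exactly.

Bivector images (products of the table entries): rho(e_{13}) = rho(\mathbf{e}_{1})rho(\mathbf{e}_{3}) = \begin{pmatrix} 0 & -1 \\ 1 & 0 \end{pmatrix}; rho(e_{23}) = rho(\mathbf{e}_{2})rho(\mathbf{e}_{3}) = \begin{pmatrix} 0 & i \\ i & 0 \end{pmatrix}.
M = (-\frac{4}{3})*1 + (-\frac{2}{3})*rho(e_{2}) + (2)*rho(e_{13}) + (7)*rho(e_{23}), summed entrywise (1 is the identity matrix):
Answer: \begin{pmatrix} - \frac{4}{3} & -2 + \frac{23 i}{3} \\ 2 + \frac{19 i}{3} & - \frac{4}{3} \end{pmatrix}


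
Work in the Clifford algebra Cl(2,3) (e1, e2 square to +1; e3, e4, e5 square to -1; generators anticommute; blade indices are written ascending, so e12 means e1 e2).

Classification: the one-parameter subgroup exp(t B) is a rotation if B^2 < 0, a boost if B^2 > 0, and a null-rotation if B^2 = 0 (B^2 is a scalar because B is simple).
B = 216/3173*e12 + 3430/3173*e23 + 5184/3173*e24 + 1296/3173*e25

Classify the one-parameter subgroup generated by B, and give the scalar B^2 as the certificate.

B^2 term by term: the squares give (216/3173)^2*(e12)^2 + (3430/3173)^2*(e23)^2 + (5184/3173)^2*(e24)^2 + (1296/3173)^2*(e25)^2 = 46656/10067929*(-1) + 11764900/10067929*(+1) + 26873856/10067929*(+1) + 1679616/10067929*(+1) = 4 (each basis 2-blade squares to minus the product of its generators' squares); cross terms between blades sharing an index anticommute and cancel. So B^2 = 4.
Answer: boost, certificate B^2 = 4. The scalar 4 is the complete invariant here: its sign names the subgroup type.


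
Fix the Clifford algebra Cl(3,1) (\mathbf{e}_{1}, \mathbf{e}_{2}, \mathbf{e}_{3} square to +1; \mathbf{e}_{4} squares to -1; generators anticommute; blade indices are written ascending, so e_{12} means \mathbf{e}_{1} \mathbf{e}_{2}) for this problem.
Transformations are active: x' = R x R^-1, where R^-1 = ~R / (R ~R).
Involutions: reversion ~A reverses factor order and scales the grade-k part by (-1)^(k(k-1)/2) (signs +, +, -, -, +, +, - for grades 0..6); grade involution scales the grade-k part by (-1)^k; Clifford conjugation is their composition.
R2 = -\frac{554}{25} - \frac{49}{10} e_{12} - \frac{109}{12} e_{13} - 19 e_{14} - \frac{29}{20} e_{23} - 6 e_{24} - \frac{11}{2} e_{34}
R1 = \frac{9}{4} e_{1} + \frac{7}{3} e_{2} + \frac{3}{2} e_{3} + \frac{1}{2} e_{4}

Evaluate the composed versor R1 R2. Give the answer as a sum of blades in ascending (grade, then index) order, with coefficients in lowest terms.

Distribute over the terms of R1 (each basis-blade product reordered to ascending indices, repeated generators contracted through their squares):
(\frac{9}{4} e_{1}) R2 = -\frac{2493}{50} e_{1} - \frac{441}{40} e_{2} - \frac{327}{16} e_{3} - \frac{171}{4} e_{4} - \frac{261}{80} e_{123} - \frac{27}{2} e_{124} - \frac{99}{8} e_{134}
(\frac{7}{3} e_{2}) R2 = \frac{343}{30} e_{1} - \frac{3878}{75} e_{2} - \frac{203}{60} e_{3} - 14 e_{4} + \frac{763}{36} e_{123} + \frac{133}{3} e_{124} - \frac{77}{6} e_{234}
(\frac{3}{2} e_{3}) R2 = \frac{109}{8} e_{1} + \frac{87}{40} e_{2} - \frac{831}{25} e_{3} - \frac{33}{4} e_{4} - \frac{147}{20} e_{123} + \frac{57}{2} e_{134} + 9 e_{234}
(\frac{1}{2} e_{4}) R2 = -\frac{19}{2} e_{1} - 3 e_{2} - \frac{11}{4} e_{3} - \frac{277}{25} e_{4} - \frac{49}{20} e_{124} - \frac{109}{24} e_{134} - \frac{29}{40} e_{234}
Summing the partial products and collecting blades:
Answer: -\frac{20581}{600} e_{1} - \frac{19067}{300} e_{2} - \frac{71773}{1200} e_{3} - \frac{1902}{25} e_{4} + \frac{7619}{720} e_{123} + \frac{1703}{60} e_{124} + \frac{139}{12} e_{134} - \frac{547}{120} e_{234}


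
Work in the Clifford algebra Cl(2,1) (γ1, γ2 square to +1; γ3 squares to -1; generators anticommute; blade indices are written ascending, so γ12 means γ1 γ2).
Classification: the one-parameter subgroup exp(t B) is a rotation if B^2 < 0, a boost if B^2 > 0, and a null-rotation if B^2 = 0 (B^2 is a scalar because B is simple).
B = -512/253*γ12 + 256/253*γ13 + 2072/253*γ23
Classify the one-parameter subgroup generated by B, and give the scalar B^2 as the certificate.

B^2 term by term: the squares give (-512/253)^2*(γ12)^2 + (256/253)^2*(γ13)^2 + (2072/253)^2*(γ23)^2 = 262144/64009*(-1) + 65536/64009*(+1) + 4293184/64009*(+1) = 64 (each basis 2-blade squares to minus the product of its generators' squares); cross terms between blades sharing an index anticommute and cancel. So B^2 = 64.
Answer: boost, certificate B^2 = 64. The class reads off the invariant scalar 64 directly.


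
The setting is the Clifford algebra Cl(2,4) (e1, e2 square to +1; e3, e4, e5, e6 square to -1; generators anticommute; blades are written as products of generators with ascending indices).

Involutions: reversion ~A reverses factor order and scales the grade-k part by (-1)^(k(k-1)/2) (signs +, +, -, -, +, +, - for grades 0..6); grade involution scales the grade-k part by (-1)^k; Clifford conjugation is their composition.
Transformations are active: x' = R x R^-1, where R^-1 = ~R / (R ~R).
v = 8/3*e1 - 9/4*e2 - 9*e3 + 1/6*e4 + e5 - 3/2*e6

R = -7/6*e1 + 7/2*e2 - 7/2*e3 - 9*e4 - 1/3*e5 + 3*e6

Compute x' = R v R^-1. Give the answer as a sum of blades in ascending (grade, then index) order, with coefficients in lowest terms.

~R = -7/6*e1 + 7/2*e2 - 7/2*e3 - 9*e4 - 1/3*e5 + 3*e6, and R ~R = -355/4, so R^-1 = ~R / (-355/4).
R v = -2603/72 - 161/24*e1 e2 + 119/6*e1 e3 + 857/36*e1 e4 - 5/18*e1 e5 - 25/4*e1 e6 - 315/8*e2 e3 - 59/3*e2 e4 + 11/4*e2 e5 + 3/2*e2 e6 - 979/12*e3 e4 - 13/2*e3 e5 + 129/4*e3 e6 - 161/18*e4 e5 + 13*e4 e6 - 5/2*e5 e6
Answer: -69341/19170*e1 + 65197/12780*e2 + 39289/6390*e3 - 15973/2130*e4 - 12188/9585*e5 + 8401/2130*e6


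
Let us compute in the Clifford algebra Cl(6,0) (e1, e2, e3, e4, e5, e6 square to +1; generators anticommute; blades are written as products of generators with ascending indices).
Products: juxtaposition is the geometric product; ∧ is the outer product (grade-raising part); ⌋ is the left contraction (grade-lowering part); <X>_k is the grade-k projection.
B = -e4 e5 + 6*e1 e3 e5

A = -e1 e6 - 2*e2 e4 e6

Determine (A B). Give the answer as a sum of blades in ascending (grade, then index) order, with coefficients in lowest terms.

step 1: 2*e2 e5 e6 + 6*e3 e5 e6 + e1 e4 e5 e6 - 12*e1 e2 e3 e4 e5 e6
Answer: 2*e2 e5 e6 + 6*e3 e5 e6 + e1 e4 e5 e6 - 12*e1 e2 e3 e4 e5 e6


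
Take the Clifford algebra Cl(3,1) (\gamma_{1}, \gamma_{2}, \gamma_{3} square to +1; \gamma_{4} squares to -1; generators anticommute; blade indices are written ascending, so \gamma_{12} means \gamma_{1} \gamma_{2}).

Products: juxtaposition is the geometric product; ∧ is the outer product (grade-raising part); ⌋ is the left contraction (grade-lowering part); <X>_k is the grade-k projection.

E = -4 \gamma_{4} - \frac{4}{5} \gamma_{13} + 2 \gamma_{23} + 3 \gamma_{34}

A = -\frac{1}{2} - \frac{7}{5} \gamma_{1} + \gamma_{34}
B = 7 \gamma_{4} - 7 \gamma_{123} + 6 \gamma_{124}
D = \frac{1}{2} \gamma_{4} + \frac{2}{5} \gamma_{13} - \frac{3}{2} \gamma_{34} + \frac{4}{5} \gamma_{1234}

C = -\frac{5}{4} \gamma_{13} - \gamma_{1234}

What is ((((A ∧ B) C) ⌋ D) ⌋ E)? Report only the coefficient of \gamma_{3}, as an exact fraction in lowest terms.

step 1: -\frac{7}{2} \gamma_{4} - \frac{49}{5} \gamma_{14} + \frac{7}{2} \gamma_{123} - 3 \gamma_{124}
step 2: -\frac{35}{8} \gamma_{2} - 3 \gamma_{3} + \frac{7}{2} \gamma_{4} + \frac{49}{5} \gamma_{23} + \frac{49}{4} \gamma_{34} + \frac{7}{2} \gamma_{123} + \frac{35}{8} \gamma_{134} - \frac{15}{4} \gamma_{234}
step 3: -\frac{161}{8} + \frac{21}{5} \gamma_{1} + \frac{7}{2} \gamma_{2} - \frac{21}{4} \gamma_{3} + \frac{17}{10} \gamma_{4} + \frac{49}{5} \gamma_{12} - \frac{196}{25} \gamma_{14} + \frac{14}{5} \gamma_{123} - \frac{12}{5} \gamma_{124} + \frac{7}{2} \gamma_{134}
step 4: \frac{34}{5} - \frac{21}{5} \gamma_{1} + \frac{21}{2} \gamma_{2} + \frac{437}{50} \gamma_{3} + \frac{259}{4} \gamma_{4} + \frac{161}{10} \gamma_{13} - \frac{161}{4} \gamma_{23} - \frac{483}{8} \gamma_{34}
Answer: \frac{437}{50}


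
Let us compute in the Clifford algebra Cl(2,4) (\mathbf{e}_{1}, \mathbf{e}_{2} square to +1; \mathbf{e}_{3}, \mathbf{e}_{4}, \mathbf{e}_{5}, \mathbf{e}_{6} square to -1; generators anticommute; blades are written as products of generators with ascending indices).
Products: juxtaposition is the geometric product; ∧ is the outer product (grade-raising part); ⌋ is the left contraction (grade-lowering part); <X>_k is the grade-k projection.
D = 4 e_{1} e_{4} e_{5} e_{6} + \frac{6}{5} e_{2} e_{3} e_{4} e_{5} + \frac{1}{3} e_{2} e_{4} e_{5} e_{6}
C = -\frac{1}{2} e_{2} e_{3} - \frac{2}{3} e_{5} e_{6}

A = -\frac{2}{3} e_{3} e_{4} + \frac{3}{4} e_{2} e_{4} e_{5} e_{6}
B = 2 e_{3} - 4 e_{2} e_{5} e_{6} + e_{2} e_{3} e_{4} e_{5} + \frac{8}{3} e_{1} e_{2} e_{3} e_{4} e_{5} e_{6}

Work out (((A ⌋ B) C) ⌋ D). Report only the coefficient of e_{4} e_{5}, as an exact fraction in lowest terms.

step 1: 2 e_{1} e_{3} + \frac{2}{3} e_{2} e_{5} + \frac{16}{9} e_{1} e_{2} e_{5} e_{6}
step 2: \frac{5}{27} e_{1} e_{2} + \frac{4}{9} e_{2} e_{6} - \frac{1}{3} e_{3} e_{5} - \frac{20}{9} e_{1} e_{3} e_{5} e_{6}
step 3: -\frac{2}{5} e_{2} e_{4} + \frac{4}{27} e_{4} e_{5}
Answer: \frac{4}{27}


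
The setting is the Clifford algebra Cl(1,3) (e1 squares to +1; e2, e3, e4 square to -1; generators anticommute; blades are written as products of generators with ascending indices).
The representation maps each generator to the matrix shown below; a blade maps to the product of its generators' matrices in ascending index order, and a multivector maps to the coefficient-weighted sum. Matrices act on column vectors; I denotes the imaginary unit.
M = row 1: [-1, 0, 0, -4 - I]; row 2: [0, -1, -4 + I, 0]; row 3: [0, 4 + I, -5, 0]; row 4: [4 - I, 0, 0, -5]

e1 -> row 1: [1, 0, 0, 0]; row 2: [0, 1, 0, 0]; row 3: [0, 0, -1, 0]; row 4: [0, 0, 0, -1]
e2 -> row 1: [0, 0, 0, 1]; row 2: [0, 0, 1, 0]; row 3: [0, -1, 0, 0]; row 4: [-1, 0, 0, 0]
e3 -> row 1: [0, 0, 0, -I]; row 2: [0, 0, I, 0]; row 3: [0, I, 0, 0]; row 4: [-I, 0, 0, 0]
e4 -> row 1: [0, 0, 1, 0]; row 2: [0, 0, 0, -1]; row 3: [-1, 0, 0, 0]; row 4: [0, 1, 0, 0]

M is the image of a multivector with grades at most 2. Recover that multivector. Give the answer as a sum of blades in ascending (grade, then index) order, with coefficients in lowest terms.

Method: the blade images are trace-orthogonal — tr(rho(e_A) rho(e_B)^-1) = 4 if A = B and 0 otherwise — and rho(e_A)^-1 = (e_A)^2 * rho(e_A) with (e_A)^2 = +1 or -1, so the coefficient of e_A in the preimage is (e_A)^2 * tr(M rho(e_A))/4.
Nonzero projections over blades of grade <= 2: 1: (1)^2 = +1, tr(M 1) = -12, coefficient -3; e1: (e1)^2 = +1, tr(M rho(e1)) = 8, coefficient 2; e2: (e2)^2 = -1, tr(M rho(e2)) = 16, coefficient -4; e3: (e3)^2 = -1, tr(M rho(e3)) = -4, coefficient 1. Every other blade of grade <= 2 projects to 0.
Answer: -3 + 2*e1 - 4*e2 + e3


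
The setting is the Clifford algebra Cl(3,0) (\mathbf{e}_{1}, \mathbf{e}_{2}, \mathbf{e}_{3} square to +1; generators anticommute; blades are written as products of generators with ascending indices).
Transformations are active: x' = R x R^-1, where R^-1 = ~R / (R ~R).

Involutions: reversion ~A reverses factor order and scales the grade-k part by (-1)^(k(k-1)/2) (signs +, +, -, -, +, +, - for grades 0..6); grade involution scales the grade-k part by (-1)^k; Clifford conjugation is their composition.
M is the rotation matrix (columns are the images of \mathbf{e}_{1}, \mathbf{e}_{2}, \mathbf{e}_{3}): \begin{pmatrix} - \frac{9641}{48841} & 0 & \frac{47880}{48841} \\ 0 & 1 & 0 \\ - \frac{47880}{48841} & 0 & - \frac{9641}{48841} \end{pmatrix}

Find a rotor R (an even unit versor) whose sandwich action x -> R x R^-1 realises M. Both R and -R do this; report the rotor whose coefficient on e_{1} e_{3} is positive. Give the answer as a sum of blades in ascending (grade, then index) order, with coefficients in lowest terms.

Method: write R = a + b12*e_{1} e_{2} + b13*e_{1} e_{3} + b23*e_{2} e_{3} with a^2 + b12^2 + b13^2 + b23^2 = 1 (so R^-1 = ~R). Expanding the columns R e_j ~R gives tr M = 4a^2 - 1 and, from the antisymmetric part, M21 - M12 = -4a*b12, M13 - M31 = 4a*b13, M32 - M23 = -4a*b23.
Here tr M = \frac{29559}{48841}, so a^2 = (1 + tr M)/4 = \frac{19600}{48841} and a = ±\frac{140}{221}. Taking a = \frac{140}{221}: M21 - M12 = 0, M13 - M31 = \frac{95760}{48841}, M32 - M23 = 0, giving b12 = 0, b13 = \frac{171}{221}, b23 = 0, i.e. R = \frac{140}{221} + \frac{171}{221} e_{1} e_{3}.
Its e_{1} e_{3} coefficient is already positive.
Answer: \frac{140}{221} + \frac{171}{221} e_{1} e_{3}. Why the constraint matters: R and -R act identically through the sandwich — M has trace \frac{29559}{48841} either way — so only the sign condition on e_{1} e_{3} picks one of the two preimages.


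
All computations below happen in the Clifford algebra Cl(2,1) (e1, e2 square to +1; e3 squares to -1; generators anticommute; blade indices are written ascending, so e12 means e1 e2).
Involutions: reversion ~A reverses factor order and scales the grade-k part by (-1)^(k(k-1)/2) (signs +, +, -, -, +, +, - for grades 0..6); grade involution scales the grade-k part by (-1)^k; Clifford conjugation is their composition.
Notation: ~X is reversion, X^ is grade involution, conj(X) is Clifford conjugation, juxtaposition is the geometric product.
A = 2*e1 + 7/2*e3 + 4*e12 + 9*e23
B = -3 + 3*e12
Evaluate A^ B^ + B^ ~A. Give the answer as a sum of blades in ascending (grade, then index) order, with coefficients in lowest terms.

first term: -12 + 6*e1 - 6*e2 + 21/2*e3 - 12*e12 - 27*e13 - 27*e23 - 21/2*e123
second term: 12 - 6*e1 - 6*e2 - 21/2*e3 + 12*e12 - 27*e13 + 27*e23 + 21/2*e123
Answer: -12*e2 - 54*e13


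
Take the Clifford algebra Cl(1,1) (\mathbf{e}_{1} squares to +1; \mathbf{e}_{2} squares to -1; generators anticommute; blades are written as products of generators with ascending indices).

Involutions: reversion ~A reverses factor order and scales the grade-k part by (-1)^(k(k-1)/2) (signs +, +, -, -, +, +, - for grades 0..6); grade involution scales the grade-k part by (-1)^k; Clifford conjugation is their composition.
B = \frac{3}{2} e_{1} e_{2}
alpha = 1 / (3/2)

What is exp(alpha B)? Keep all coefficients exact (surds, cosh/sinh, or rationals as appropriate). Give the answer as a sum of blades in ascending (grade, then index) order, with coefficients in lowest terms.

B^2 = (\frac{3}{2})^2*(e_{1} e_{2})^2 = \frac{9}{4}*(+1) = \frac{9}{4} (a basis 2-blade squares to minus the product of its generators' squares).
B^2 = \frac{9}{4} — the positive square puts this in the hyperbolic regime; l = \frac{3}{2}, alpha*l = 1, so exp(alpha B) = cosh(1) + (sinh(1)/(\frac{3}{2}))*B = \cosh{\left(1 \right)} + (\frac{2 \sinh{\left(1 \right)}}{3})*B.
Answer: \cosh{\left(1 \right)} + \sinh{\left(1 \right)} e_{1} e_{2}


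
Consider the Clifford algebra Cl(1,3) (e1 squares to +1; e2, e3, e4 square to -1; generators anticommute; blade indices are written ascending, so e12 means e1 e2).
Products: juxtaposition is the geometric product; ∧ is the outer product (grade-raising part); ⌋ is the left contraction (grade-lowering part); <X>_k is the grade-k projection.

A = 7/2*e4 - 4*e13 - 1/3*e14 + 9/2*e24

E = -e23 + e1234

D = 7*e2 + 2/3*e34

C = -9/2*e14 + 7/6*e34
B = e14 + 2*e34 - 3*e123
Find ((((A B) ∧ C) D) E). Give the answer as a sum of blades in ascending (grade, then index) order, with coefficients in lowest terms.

step 1: -1/3 + 7/2*e1 - 12*e2 + 7*e3 - 9/2*e12 - 2/3*e13 + 8*e14 + 9*e23 + 4*e34 + 27/2*e134 - e234 + 21/2*e1234
step 2: 3/2*e14 - 7/18*e34 - 54*e124 + 427/12*e134 - 14*e234 - 183/4*e1234
step 3: 7/27 - 427/18*e1 + 28/3*e2 + 61/2*e12 + e13 - 378*e14 + 98*e34 - 36*e123 - 21/2*e124 + 1281/4*e134 - 49/18*e234 + 2989/12*e1234
step 4: -2989/12 - 599/18*e1 - 1281/4*e2 - 7/6*e3 + 599/18*e4 - 99*e12 + 61/2*e13 + 2989/12*e14 - 10213/27*e23 - 99*e24 + 61/2*e34 + 427/18*e123 - 1281/4*e124 - 7/6*e134 - 427/18*e234 + 10213/27*e1234
Answer: -2989/12 - 599/18*e1 - 1281/4*e2 - 7/6*e3 + 599/18*e4 - 99*e12 + 61/2*e13 + 2989/12*e14 - 10213/27*e23 - 99*e24 + 61/2*e34 + 427/18*e123 - 1281/4*e124 - 7/6*e134 - 427/18*e234 + 10213/27*e1234


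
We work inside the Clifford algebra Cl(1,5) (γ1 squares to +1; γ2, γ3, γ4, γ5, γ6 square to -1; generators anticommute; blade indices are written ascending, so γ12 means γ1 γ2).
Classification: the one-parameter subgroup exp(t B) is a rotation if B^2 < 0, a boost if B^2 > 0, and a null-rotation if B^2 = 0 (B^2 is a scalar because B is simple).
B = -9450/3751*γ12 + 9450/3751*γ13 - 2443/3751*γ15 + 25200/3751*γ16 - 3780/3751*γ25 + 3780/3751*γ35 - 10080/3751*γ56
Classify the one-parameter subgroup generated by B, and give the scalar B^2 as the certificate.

B^2 term by term: the squares give (-9450/3751)^2*(γ12)^2 + (9450/3751)^2*(γ13)^2 + (-2443/3751)^2*(γ15)^2 + (25200/3751)^2*(γ16)^2 + (-3780/3751)^2*(γ25)^2 + (3780/3751)^2*(γ35)^2 + (-10080/3751)^2*(γ56)^2 = 89302500/14070001*(+1) + 89302500/14070001*(+1) + 5968249/14070001*(+1) + 635040000/14070001*(+1) + 14288400/14070001*(-1) + 14288400/14070001*(-1) + 101606400/14070001*(-1) = 49 (each basis 2-blade squares to minus the product of its generators' squares); cross terms between blades sharing an index anticommute and cancel; the commuting (index-disjoint) pairs give grade-4 terms 2*c*c'*(blade product), which cancel blade by blade — γ1235: -71442000/14070001 + 71442000/14070001 = 0; γ1256: 190512000/14070001 - 190512000/14070001 = 0; γ1356: -190512000/14070001 + 190512000/14070001 = 0 — confirming B is simple. So B^2 = 49.
Answer: boost, certificate B^2 = 49. The invariant at work: B^2 = 49 is unchanged by conjugation, hence its sign classifies the subgroup whatever basis B is written in.


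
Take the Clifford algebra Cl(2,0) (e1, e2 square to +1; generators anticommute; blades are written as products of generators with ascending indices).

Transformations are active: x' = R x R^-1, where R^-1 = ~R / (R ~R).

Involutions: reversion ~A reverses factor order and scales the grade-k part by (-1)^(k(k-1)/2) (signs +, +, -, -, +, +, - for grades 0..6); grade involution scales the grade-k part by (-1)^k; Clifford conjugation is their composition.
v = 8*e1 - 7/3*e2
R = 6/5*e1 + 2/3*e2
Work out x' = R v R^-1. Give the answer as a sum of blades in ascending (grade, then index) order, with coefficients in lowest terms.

~R = 6/5*e1 + 2/3*e2, and R ~R = 424/225, so R^-1 = ~R / (424/225).
R v = 362/45 - 122/15*e1 e2
Answer: 119/53*e1 + 1276/159*e2


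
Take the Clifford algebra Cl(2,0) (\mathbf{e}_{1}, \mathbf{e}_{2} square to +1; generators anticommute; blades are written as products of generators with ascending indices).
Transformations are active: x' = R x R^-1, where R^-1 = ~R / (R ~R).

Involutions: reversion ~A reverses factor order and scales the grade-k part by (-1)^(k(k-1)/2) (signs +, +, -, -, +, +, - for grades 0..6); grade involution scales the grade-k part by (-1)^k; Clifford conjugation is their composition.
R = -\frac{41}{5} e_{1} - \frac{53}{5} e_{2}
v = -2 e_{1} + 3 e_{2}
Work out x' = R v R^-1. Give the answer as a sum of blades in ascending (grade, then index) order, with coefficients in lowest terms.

~R = -\frac{41}{5} e_{1} - \frac{53}{5} e_{2}, and R ~R = \frac{898}{5}, so R^-1 = ~R / (\frac{898}{5}).
R v = -\frac{77}{5} - \frac{229}{5} e_{1} e_{2}
Answer: \frac{7647}{2245} e_{1} - \frac{2654}{2245} e_{2}


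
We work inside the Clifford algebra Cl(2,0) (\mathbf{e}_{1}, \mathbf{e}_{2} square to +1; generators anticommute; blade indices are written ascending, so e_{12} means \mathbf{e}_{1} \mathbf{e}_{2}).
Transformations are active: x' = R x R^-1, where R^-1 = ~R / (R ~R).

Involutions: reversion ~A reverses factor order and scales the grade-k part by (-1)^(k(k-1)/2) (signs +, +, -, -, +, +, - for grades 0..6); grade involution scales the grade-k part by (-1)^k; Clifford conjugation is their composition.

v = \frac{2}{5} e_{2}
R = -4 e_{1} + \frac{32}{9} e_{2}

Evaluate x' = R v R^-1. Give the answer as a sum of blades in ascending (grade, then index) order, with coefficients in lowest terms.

~R = -4 e_{1} + \frac{32}{9} e_{2}, and R ~R = \frac{2320}{81}, so R^-1 = ~R / (\frac{2320}{81}).
R v = \frac{64}{45} - \frac{8}{5} e_{12}
Answer: -\frac{288}{725} e_{1} - \frac{34}{725} e_{2}


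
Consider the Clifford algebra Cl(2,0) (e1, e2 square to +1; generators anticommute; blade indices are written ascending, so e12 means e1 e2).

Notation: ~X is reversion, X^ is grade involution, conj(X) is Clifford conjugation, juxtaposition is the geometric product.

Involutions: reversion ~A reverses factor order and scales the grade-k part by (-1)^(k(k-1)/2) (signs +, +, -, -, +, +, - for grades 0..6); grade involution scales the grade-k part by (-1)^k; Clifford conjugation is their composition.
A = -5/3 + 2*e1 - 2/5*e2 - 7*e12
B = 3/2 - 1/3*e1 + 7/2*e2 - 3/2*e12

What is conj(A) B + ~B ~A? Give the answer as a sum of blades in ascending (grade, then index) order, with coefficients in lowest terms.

first term: 151/15 + 2039/90*e1 + 1/10*e2 + 92/15*e12
second term: -226/15 - 1939/90*e1 - 353/30*e2 + 17/15*e12
Answer: -5 + 10/9*e1 - 35/3*e2 + 109/15*e12


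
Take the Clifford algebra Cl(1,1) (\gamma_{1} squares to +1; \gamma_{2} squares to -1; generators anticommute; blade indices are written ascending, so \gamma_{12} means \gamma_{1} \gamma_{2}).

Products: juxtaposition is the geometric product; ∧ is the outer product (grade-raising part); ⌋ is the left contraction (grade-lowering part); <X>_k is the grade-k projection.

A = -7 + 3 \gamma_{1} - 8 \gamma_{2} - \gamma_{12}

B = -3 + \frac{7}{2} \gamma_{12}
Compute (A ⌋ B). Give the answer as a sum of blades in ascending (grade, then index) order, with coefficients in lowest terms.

step 1: \frac{35}{2} - 28 \gamma_{1} + \frac{21}{2} \gamma_{2} - \frac{49}{2} \gamma_{12}
Answer: \frac{35}{2} - 28 \gamma_{1} + \frac{21}{2} \gamma_{2} - \frac{49}{2} \gamma_{12}


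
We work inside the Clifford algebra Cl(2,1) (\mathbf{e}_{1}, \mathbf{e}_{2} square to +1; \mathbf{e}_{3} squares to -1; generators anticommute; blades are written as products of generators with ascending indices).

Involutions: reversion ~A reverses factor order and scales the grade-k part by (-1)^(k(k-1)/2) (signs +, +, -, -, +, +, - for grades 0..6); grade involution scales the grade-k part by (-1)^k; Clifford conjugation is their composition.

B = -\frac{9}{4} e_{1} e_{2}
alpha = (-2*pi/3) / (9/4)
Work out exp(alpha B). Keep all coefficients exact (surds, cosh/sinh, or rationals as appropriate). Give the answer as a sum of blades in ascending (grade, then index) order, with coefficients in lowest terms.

B^2 = (-\frac{9}{4})^2*(e_{1} e_{2})^2 = \frac{81}{16}*(-1) = -\frac{81}{16} (a basis 2-blade squares to minus the product of its generators' squares).
B^2 = -\frac{81}{16} — a negative square means the series sums to a rotation: l = \frac{9}{4}, alpha*l = - \frac{2 \pi}{3}, so exp(alpha B) = cos(- \frac{2 \pi}{3}) + (sin(- \frac{2 \pi}{3})/(\frac{9}{4}))*B = - \frac{1}{2} + (- \frac{2 \sqrt{3}}{9})*B.
Answer: - \frac{1}{2} + \frac{\sqrt{3}}{2} e_{1} e_{2}


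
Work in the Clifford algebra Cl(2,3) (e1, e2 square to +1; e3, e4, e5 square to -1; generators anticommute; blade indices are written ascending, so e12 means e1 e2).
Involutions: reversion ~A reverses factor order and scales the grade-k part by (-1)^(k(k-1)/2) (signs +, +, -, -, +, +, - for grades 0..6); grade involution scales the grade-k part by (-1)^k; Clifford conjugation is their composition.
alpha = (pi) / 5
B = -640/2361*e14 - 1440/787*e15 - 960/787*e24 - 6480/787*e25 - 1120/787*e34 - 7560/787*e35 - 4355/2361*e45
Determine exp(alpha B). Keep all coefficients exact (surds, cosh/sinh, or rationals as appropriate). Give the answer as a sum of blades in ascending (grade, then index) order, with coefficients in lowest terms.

B^2 term by term: the squares give (-640/2361)^2*(e14)^2 + (-1440/787)^2*(e15)^2 + (-960/787)^2*(e24)^2 + (-6480/787)^2*(e25)^2 + (-1120/787)^2*(e34)^2 + (-7560/787)^2*(e35)^2 + (-4355/2361)^2*(e45)^2 = 409600/5574321*(+1) + 2073600/619369*(+1) + 921600/619369*(+1) + 41990400/619369*(+1) + 1254400/619369*(-1) + 57153600/619369*(-1) + 18966025/5574321*(-1) = -25 (each basis 2-blade squares to minus the product of its generators' squares); cross terms between blades sharing an index anticommute and cancel; the commuting (index-disjoint) pairs give grade-4 terms 2*c*c'*(blade product), which cancel blade by blade — e1245: -2764800/619369 + 2764800/619369 = 0; e1345: -3225600/619369 + 3225600/619369 = 0; e2345: -14515200/619369 + 14515200/619369 = 0 — confirming B is simple. So B^2 = -25.
B^2 = -25 — circular case — the even/odd split gives cos and sin: l = 5, alpha*l = pi, so exp(alpha B) = cos(pi) + (sin(pi)/5)*B = -1 + (0)*B.
Answer: -1


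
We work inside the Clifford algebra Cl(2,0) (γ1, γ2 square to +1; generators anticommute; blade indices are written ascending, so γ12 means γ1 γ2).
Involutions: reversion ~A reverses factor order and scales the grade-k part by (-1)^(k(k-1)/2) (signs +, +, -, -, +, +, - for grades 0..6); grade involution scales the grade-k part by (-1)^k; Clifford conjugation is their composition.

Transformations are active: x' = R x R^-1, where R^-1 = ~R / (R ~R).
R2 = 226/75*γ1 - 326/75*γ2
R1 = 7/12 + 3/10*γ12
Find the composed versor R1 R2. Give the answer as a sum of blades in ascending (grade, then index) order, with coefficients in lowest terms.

Distribute over the terms of R1 (each basis-blade product reordered to ascending indices, repeated generators contracted through their squares):
(7/12) R2 = 791/450*γ1 - 1141/450*γ2
(3/10*γ12) R2 = -163/125*γ1 - 113/125*γ2
Summing the partial products and collecting blades:
Answer: 1021/2250*γ1 - 7739/2250*γ2


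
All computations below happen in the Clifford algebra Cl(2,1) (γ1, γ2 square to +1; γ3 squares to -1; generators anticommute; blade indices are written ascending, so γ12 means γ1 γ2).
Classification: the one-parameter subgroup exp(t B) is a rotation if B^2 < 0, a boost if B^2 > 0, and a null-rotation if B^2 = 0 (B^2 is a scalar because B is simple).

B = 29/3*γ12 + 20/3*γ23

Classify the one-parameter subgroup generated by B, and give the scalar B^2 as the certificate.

B^2 term by term: the squares give (29/3)^2*(γ12)^2 + (20/3)^2*(γ23)^2 = 841/9*(-1) + 400/9*(+1) = -49 (each basis 2-blade squares to minus the product of its generators' squares); cross terms between blades sharing an index anticommute and cancel. So B^2 = -49.
Answer: rotation, certificate B^2 = -49. Why this suffices: the scalar -49 survives any versor conjugation, so its sign alone determines the class however B is presented.


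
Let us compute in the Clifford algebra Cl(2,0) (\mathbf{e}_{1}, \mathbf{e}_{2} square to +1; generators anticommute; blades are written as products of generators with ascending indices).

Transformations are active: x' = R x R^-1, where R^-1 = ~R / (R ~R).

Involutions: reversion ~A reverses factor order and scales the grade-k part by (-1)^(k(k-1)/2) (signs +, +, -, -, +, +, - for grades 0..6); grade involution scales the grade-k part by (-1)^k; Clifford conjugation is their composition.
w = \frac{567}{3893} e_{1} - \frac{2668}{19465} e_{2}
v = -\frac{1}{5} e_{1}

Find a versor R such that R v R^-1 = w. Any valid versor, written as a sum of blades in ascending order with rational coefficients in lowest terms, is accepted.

Why this works: both vectors square to \frac{1}{25}, so q(v) = q(w) and R = v + w = -\frac{1058}{19465} e_{1} - \frac{2668}{19465} e_{2} carries v to w — its own direction survives, the complement (v - w)/2 flips.
Answer: -\frac{1058}{19465} e_{1} - \frac{2668}{19465} e_{2}


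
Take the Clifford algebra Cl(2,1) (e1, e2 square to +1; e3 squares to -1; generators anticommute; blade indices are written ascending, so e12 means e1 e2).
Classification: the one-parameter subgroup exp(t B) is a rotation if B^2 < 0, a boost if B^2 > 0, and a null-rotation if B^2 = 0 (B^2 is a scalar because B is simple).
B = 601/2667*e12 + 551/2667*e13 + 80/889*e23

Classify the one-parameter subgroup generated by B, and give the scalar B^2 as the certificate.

B^2 term by term: the squares give (601/2667)^2*(e12)^2 + (551/2667)^2*(e13)^2 + (80/889)^2*(e23)^2 = 361201/7112889*(-1) + 303601/7112889*(+1) + 6400/790321*(+1) = 0 (each basis 2-blade squares to minus the product of its generators' squares); cross terms between blades sharing an index anticommute and cancel. So B^2 = 0.
Answer: null-rotation, certificate B^2 = 0. Check the certificate: B^2 = 0, and that sign is decisive whatever form B takes.
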